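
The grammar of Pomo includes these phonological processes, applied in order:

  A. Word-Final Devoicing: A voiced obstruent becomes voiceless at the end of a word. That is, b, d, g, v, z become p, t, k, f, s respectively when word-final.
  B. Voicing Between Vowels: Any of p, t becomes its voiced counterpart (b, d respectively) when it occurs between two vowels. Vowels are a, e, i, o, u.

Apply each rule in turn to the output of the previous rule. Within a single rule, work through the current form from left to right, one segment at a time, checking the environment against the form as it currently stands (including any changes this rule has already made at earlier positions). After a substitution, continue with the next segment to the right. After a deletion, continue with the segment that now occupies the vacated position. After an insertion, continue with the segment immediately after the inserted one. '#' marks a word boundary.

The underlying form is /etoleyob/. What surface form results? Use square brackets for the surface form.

A Word-Final Devoicing: [etoleyob] → [etoleyop]
B Voicing Between Vowels: [etoleyop] → [edoleyop]

[edoleyop]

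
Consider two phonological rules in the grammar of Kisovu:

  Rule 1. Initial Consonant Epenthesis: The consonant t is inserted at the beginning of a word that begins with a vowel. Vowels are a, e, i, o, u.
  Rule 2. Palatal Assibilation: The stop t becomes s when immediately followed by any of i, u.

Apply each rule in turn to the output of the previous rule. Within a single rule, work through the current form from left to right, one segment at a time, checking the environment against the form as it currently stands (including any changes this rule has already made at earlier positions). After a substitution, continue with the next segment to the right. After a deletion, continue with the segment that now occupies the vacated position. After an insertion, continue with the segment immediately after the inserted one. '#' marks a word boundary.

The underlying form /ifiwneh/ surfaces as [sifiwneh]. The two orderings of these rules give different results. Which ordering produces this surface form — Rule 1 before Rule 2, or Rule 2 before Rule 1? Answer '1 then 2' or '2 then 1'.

1 then 2

Order 1 then 2:
  1 Initial Consonant Epenthesis: [ifiwneh] → [tifiwneh]
  2 Palatal Assibilation: [tifiwneh] → [sifiwneh]
  result: [sifiwneh]
Order 2 then 1:
  2 Palatal Assibilation: no change — [ifiwneh]
  1 Initial Consonant Epenthesis: [ifiwneh] → [tifiwneh]
  result: [tifiwneh]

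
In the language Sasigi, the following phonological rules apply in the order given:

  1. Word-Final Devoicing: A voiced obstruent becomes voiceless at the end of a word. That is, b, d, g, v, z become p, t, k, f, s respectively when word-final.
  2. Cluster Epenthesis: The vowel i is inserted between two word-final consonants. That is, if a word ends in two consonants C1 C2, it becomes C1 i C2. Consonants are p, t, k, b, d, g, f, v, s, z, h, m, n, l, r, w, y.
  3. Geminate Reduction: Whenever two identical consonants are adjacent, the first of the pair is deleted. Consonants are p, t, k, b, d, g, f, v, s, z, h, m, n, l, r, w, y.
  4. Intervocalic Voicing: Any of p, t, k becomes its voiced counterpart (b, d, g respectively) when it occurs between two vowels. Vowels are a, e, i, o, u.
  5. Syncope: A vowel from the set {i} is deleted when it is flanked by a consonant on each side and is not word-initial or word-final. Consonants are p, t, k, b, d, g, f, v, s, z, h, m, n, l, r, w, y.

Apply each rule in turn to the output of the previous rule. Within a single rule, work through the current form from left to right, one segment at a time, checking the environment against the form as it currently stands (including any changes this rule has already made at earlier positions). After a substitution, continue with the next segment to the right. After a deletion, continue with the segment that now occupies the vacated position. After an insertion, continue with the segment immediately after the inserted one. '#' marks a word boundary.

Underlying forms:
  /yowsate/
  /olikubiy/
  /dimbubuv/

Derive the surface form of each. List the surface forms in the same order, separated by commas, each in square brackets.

[yowsade], [olguby], [dmbubuf]

/yowsate/:
  1 Word-Final Devoicing: no change — [yowsate]
  2 Cluster Epenthesis: no change — [yowsate]
  3 Geminate Reduction: no change — [yowsate]
  4 Intervocalic Voicing: [yowsate] → [yowsade]
  5 Syncope: no change — [yowsade]
/olikubiy/:
  1 Word-Final Devoicing: no change — [olikubiy]
  2 Cluster Epenthesis: no change — [olikubiy]
  3 Geminate Reduction: no change — [olikubiy]
  4 Intervocalic Voicing: [olikubiy] → [oligubiy]
  5 Syncope: [oligubiy] → [olguby]
/dimbubuv/:
  1 Word-Final Devoicing: [dimbubuv] → [dimbubuf]
  2 Cluster Epenthesis: no change — [dimbubuf]
  3 Geminate Reduction: no change — [dimbubuf]
  4 Intervocalic Voicing: no change — [dimbubuf]
  5 Syncope: [dimbubuf] → [dmbubuf]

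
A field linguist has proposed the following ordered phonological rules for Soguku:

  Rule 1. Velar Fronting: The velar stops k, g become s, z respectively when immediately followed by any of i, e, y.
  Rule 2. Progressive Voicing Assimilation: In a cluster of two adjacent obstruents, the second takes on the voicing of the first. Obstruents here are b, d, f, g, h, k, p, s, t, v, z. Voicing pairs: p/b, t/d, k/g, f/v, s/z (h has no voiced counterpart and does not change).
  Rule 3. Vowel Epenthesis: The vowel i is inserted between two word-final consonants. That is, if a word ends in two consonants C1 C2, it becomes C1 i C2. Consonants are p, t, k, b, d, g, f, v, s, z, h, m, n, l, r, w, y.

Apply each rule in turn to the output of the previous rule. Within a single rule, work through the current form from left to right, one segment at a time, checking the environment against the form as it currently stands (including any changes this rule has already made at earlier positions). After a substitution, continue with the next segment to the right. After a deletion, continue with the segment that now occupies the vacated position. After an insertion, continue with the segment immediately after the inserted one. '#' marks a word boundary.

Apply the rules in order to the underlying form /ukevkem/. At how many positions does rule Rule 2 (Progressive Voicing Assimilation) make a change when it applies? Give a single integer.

1

Rule 1 Velar Fronting: [ukevkem] → [usevsem]
Rule 2 Progressive Voicing Assimilation: [usevsem] → [usevzem]
Rule 3 Vowel Epenthesis: no change — [usevzem]
Rule Rule 2 changed 1 position(s).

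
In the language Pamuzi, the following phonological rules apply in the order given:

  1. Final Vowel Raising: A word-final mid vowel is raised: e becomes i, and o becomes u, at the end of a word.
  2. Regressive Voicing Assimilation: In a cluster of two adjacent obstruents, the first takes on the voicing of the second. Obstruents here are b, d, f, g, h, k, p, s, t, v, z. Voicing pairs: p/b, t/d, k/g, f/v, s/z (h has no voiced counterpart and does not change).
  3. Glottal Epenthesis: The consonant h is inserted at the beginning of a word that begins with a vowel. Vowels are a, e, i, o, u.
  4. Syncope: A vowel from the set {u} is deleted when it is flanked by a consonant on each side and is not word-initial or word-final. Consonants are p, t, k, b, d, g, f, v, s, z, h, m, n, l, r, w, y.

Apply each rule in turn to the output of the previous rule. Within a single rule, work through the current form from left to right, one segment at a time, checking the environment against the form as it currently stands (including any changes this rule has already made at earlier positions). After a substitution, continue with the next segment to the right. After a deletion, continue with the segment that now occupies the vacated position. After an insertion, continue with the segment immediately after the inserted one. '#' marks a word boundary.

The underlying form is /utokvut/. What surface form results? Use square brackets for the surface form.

1 Final Vowel Raising: no change — [utokvut]
2 Regressive Voicing Assimilation: [utokvut] → [utogvut]
3 Glottal Epenthesis: [utogvut] → [hutogvut]
4 Syncope: [hutogvut] → [htogvt]

[htogvt]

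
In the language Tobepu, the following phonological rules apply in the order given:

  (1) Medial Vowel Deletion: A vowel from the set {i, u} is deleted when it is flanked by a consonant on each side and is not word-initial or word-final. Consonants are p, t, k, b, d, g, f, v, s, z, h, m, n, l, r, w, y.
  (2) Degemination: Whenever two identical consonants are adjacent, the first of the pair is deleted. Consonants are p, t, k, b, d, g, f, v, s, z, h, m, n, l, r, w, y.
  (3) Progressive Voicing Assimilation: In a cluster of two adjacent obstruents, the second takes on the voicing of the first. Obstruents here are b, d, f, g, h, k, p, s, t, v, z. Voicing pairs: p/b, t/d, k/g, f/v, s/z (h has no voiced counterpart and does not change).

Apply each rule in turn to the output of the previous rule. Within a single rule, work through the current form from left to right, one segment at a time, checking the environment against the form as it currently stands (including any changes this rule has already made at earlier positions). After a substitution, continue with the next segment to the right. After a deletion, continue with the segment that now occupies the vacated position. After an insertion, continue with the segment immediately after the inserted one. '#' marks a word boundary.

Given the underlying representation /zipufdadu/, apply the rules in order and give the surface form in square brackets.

(1) Medial Vowel Deletion: [zipufdadu] → [zpfdadu]
(2) Degemination: no change — [zpfdadu]
(3) Progressive Voicing Assimilation: [zpfdadu] → [zbvdadu]

[zbvdadu]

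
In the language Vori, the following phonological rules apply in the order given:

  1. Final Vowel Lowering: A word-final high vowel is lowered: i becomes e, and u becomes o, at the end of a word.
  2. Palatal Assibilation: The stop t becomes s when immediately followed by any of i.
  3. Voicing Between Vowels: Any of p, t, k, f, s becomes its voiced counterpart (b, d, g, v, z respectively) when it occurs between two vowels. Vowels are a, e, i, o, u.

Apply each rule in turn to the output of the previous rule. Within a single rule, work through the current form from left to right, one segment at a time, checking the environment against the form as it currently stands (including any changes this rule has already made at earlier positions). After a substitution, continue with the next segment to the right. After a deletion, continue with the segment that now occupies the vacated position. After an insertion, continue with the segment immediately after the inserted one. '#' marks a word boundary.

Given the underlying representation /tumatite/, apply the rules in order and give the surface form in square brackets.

1 Final Vowel Lowering: no change — [tumatite]
2 Palatal Assibilation: [tumatite] → [tumasite]
3 Voicing Between Vowels: [tumasite] → [tumazide]

[tumazide]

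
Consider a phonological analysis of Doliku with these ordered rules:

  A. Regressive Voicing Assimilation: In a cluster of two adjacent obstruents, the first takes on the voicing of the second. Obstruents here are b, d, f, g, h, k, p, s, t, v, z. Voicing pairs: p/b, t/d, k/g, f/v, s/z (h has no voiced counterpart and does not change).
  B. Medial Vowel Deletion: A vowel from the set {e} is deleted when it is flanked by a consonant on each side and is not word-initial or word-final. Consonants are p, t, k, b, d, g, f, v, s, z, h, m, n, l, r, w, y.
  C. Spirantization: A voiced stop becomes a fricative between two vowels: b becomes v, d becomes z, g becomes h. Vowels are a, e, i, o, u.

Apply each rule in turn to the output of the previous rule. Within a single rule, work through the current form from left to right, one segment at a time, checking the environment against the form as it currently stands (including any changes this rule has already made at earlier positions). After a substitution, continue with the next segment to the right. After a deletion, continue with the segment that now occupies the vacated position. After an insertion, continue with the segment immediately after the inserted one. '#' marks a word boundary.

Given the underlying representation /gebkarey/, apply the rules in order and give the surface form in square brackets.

A Regressive Voicing Assimilation: [gebkarey] → [gepkarey]
B Medial Vowel Deletion: [gepkarey] → [gpkary]
C Spirantization: no change — [gpkary]

[gpkary]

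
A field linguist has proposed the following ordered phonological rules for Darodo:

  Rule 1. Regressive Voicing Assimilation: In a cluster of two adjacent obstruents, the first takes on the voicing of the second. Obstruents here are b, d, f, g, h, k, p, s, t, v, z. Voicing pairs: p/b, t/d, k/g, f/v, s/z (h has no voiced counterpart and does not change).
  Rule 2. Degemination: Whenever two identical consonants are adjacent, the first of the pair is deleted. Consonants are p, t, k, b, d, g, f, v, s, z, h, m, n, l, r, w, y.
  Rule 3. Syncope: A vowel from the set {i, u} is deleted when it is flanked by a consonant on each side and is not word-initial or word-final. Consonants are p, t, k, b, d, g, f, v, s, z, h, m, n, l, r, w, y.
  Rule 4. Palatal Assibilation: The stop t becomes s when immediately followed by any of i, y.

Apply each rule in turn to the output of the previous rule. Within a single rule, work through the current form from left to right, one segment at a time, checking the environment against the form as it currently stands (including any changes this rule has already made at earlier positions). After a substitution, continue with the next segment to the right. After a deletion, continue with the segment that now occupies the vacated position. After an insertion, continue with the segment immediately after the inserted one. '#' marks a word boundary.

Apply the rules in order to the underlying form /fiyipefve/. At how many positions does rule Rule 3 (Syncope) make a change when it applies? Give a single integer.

Rule 1 Regressive Voicing Assimilation: [fiyipefve] → [fiyipevve]
Rule 2 Degemination: [fiyipevve] → [fiyipeve]
Rule 3 Syncope: [fiyipeve] → [fypeve]
Rule 4 Palatal Assibilation: no change — [fypeve]
Rule Rule 3 changed 2 position(s).

2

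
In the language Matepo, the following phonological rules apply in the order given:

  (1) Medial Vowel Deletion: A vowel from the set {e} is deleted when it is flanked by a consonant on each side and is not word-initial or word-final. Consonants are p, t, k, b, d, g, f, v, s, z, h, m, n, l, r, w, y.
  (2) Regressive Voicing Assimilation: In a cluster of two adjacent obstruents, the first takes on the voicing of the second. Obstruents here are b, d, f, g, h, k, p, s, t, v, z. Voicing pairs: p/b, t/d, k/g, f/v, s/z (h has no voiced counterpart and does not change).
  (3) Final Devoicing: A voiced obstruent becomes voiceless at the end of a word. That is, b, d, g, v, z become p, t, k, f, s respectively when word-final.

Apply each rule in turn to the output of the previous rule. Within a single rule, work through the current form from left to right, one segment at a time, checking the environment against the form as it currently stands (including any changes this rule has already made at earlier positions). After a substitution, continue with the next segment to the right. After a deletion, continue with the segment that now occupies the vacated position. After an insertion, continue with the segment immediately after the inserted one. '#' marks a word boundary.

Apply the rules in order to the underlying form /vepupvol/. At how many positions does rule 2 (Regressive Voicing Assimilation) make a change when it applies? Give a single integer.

(1) Medial Vowel Deletion: [vepupvol] → [vpupvol]
(2) Regressive Voicing Assimilation: [vpupvol] → [fpubvol]
(3) Final Devoicing: no change — [fpubvol]
Rule 2 changed 2 position(s).

2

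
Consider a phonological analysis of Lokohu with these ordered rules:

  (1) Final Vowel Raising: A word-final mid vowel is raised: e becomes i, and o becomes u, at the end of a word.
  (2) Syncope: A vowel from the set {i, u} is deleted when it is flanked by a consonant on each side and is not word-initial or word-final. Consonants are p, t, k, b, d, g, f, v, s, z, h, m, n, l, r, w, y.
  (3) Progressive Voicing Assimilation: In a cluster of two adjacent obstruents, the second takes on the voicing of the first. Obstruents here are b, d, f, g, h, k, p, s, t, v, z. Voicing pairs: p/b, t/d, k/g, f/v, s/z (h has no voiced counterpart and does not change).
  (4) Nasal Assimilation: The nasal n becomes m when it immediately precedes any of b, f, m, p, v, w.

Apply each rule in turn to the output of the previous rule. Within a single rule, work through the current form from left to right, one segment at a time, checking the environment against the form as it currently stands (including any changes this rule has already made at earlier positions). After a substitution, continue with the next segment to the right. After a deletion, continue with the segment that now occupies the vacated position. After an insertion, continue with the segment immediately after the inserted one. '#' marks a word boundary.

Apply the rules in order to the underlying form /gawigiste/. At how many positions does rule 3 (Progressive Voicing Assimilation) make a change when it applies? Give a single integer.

(1) Final Vowel Raising: [gawigiste] → [gawigisti]
(2) Syncope: [gawigisti] → [gawgsti]
(3) Progressive Voicing Assimilation: [gawgsti] → [gawgzdi]
(4) Nasal Assimilation: no change — [gawgzdi]
Rule 3 changed 2 position(s).

2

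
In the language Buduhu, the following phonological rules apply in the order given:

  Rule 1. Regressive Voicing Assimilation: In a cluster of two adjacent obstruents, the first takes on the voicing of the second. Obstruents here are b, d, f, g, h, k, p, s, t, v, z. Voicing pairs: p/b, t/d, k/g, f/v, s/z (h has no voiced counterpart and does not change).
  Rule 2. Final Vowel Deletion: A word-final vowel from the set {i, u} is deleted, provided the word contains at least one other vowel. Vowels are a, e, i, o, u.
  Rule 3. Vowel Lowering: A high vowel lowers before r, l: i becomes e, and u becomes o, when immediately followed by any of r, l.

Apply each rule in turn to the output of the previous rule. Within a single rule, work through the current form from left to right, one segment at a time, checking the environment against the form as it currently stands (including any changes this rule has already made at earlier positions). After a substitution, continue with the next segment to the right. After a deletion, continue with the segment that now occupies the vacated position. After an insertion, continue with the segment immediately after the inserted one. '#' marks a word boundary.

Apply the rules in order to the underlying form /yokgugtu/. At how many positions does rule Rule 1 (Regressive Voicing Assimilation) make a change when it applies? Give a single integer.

2

Rule 1 Regressive Voicing Assimilation: [yokgugtu] → [yogguktu]
Rule 2 Final Vowel Deletion: [yogguktu] → [yoggukt]
Rule 3 Vowel Lowering: no change — [yoggukt]
Rule Rule 1 changed 2 position(s).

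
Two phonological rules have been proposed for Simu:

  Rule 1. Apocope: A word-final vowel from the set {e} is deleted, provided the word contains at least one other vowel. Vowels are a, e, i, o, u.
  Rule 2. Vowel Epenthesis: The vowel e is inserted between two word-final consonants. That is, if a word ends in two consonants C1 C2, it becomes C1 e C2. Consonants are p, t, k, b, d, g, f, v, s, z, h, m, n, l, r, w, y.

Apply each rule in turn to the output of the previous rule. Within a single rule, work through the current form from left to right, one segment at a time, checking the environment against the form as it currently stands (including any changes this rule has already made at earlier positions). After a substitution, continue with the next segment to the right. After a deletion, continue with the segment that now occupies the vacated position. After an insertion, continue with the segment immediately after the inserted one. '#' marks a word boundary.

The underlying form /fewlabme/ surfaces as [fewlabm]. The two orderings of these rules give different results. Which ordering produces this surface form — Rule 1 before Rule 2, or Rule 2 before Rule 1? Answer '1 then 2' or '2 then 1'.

Order 1 then 2:
  1 Apocope: [fewlabme] → [fewlabm]
  2 Vowel Epenthesis: [fewlabm] → [fewlabem]
  result: [fewlabem]
Order 2 then 1:
  2 Vowel Epenthesis: no change — [fewlabme]
  1 Apocope: [fewlabme] → [fewlabm]
  result: [fewlabm]

2 then 1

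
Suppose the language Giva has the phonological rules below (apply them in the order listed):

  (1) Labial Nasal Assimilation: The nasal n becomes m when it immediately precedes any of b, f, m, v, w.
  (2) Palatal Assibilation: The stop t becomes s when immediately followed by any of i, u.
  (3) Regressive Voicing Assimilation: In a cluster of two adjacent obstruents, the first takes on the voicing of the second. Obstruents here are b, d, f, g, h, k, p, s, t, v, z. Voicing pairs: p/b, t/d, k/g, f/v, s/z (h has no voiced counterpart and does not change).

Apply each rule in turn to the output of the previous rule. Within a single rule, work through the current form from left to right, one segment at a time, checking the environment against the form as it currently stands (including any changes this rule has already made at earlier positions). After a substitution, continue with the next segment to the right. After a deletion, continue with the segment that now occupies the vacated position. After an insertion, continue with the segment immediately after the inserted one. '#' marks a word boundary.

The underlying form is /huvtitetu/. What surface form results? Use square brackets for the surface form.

[hufsitesu]

(1) Labial Nasal Assimilation: no change — [huvtitetu]
(2) Palatal Assibilation: [huvtitetu] → [huvsitesu]
(3) Regressive Voicing Assimilation: [huvsitesu] → [hufsitesu]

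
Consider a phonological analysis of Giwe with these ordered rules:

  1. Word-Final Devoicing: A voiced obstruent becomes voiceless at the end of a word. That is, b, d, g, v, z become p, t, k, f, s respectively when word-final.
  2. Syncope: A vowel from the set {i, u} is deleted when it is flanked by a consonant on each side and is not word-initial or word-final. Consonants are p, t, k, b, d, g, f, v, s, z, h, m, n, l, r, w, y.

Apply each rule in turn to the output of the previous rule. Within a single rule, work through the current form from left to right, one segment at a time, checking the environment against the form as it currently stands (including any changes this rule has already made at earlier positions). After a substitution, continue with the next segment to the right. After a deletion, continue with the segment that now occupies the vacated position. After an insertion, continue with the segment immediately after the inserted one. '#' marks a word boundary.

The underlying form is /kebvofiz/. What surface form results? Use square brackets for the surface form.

1 Word-Final Devoicing: [kebvofiz] → [kebvofis]
2 Syncope: [kebvofis] → [kebvofs]

[kebvofs]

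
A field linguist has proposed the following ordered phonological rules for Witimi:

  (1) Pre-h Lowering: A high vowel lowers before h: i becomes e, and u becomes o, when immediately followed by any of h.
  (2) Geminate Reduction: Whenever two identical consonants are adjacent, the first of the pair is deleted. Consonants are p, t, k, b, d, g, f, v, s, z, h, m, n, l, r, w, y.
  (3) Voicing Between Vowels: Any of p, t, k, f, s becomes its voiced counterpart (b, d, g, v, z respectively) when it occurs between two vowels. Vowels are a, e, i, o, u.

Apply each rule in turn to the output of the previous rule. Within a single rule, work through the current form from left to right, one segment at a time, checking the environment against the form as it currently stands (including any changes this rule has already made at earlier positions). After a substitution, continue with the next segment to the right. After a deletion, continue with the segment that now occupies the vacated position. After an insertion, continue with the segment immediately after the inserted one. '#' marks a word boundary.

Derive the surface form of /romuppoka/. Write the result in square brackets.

[romuboga]

(1) Pre-h Lowering: no change — [romuppoka]
(2) Geminate Reduction: [romuppoka] → [romupoka]
(3) Voicing Between Vowels: [romupoka] → [romuboga]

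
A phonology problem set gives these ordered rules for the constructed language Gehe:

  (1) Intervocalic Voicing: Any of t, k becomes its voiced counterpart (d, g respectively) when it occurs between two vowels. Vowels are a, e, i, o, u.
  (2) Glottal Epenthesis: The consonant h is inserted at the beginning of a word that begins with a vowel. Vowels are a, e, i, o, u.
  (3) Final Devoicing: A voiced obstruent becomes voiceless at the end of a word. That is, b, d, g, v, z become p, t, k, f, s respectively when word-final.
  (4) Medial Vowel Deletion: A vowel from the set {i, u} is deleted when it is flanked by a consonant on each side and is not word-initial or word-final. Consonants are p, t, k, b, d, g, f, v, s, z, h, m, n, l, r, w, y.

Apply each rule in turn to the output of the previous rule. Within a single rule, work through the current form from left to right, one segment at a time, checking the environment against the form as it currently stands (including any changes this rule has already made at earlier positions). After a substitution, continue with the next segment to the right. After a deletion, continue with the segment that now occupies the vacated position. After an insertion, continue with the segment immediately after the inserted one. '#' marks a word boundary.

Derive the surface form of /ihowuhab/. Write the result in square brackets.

[hhowhap]

(1) Intervocalic Voicing: no change — [ihowuhab]
(2) Glottal Epenthesis: [ihowuhab] → [hihowuhab]
(3) Final Devoicing: [hihowuhab] → [hihowuhap]
(4) Medial Vowel Deletion: [hihowuhap] → [hhowhap]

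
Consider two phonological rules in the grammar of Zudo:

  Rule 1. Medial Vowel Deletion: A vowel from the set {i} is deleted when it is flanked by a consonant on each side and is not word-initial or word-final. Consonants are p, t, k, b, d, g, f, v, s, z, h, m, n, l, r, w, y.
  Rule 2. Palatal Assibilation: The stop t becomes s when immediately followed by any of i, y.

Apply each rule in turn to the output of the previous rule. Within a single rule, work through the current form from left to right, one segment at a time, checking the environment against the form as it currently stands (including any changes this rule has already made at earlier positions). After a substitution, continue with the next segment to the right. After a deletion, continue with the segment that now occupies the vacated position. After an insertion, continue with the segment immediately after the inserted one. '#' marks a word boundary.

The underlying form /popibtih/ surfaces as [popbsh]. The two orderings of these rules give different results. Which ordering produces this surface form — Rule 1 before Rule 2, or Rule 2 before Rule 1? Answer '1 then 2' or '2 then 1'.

Order 1 then 2:
  1 Medial Vowel Deletion: [popibtih] → [popbth]
  2 Palatal Assibilation: no change — [popbth]
  result: [popbth]
Order 2 then 1:
  2 Palatal Assibilation: [popibtih] → [popibsih]
  1 Medial Vowel Deletion: [popibsih] → [popbsh]
  result: [popbsh]

2 then 1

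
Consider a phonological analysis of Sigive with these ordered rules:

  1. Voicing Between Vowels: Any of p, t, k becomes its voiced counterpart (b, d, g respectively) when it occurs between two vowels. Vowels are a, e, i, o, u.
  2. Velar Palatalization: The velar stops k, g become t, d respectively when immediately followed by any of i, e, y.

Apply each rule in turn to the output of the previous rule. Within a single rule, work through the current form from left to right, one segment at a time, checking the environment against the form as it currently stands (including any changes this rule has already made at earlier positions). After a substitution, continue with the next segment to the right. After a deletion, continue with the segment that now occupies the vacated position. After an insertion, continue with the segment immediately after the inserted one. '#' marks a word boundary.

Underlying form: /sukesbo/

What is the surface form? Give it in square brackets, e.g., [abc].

[sudesbo]

1 Voicing Between Vowels: [sukesbo] → [sugesbo]
2 Velar Palatalization: [sugesbo] → [sudesbo]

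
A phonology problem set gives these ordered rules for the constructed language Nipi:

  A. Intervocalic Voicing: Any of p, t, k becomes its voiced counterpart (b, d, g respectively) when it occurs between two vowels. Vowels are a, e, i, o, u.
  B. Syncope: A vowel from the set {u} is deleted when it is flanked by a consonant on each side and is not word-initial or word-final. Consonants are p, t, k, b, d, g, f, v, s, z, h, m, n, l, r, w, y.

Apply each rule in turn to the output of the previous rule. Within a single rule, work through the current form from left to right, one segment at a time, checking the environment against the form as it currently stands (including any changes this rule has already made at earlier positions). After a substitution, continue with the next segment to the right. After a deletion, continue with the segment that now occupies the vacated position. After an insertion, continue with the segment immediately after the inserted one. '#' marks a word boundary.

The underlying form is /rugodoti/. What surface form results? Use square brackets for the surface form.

A Intervocalic Voicing: [rugodoti] → [rugododi]
B Syncope: [rugododi] → [rgododi]

[rgododi]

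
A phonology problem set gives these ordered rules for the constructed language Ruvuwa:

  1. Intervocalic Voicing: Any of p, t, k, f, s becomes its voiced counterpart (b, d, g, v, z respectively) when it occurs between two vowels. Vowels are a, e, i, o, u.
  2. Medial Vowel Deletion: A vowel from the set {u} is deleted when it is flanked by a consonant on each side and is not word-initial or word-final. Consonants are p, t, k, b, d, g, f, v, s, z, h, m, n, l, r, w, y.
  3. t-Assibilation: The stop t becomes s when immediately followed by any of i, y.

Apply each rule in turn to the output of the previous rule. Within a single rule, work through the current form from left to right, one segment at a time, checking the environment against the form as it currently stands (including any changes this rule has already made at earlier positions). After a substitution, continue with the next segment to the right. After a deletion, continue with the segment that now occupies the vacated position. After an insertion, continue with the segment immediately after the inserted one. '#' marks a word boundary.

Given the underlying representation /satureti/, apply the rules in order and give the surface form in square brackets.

1 Intervocalic Voicing: [satureti] → [saduredi]
2 Medial Vowel Deletion: [saduredi] → [sadredi]
3 t-Assibilation: no change — [sadredi]

[sadredi]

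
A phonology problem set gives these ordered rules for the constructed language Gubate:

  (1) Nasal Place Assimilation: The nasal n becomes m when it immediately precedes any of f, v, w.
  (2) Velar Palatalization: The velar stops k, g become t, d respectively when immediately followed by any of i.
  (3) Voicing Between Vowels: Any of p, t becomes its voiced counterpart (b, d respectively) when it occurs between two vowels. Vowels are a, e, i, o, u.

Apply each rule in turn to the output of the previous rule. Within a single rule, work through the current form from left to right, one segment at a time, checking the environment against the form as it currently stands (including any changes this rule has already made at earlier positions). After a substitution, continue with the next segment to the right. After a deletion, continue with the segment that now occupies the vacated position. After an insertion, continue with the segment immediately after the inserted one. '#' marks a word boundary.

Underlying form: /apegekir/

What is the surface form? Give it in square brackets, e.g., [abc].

(1) Nasal Place Assimilation: no change — [apegekir]
(2) Velar Palatalization: [apegekir] → [apegetir]
(3) Voicing Between Vowels: [apegetir] → [abegedir]

[abegedir]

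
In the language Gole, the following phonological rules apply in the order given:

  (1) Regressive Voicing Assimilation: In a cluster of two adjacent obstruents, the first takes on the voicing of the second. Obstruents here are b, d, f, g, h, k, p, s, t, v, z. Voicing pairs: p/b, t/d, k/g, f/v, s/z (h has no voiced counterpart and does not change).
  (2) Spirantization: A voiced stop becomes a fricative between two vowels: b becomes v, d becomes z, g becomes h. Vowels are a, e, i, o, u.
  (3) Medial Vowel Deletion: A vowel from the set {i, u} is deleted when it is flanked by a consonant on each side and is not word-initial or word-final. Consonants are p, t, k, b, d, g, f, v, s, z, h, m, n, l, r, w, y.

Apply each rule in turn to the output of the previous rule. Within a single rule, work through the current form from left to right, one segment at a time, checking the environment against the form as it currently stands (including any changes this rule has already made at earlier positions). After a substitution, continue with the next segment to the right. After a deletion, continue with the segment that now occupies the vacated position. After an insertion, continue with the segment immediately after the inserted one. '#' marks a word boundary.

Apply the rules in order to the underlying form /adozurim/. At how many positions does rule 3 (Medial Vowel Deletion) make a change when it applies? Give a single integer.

(1) Regressive Voicing Assimilation: no change — [adozurim]
(2) Spirantization: [adozurim] → [azozurim]
(3) Medial Vowel Deletion: [azozurim] → [azozrm]
Rule 3 changed 2 position(s).

2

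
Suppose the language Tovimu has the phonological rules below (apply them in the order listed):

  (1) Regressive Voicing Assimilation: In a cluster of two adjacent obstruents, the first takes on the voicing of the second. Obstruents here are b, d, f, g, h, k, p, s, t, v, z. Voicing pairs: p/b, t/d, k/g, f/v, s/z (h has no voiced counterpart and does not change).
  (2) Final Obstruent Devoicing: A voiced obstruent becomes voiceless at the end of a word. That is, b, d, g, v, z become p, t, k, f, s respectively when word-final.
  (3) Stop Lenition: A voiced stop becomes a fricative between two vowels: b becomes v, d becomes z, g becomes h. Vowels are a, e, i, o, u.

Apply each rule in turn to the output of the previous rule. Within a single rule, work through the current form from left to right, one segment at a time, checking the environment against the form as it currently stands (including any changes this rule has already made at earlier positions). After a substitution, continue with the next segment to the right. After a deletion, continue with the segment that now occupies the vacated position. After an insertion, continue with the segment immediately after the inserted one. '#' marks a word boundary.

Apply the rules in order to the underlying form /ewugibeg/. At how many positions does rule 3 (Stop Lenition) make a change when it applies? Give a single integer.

2

(1) Regressive Voicing Assimilation: no change — [ewugibeg]
(2) Final Obstruent Devoicing: [ewugibeg] → [ewugibek]
(3) Stop Lenition: [ewugibek] → [ewuhivek]
Rule 3 changed 2 position(s).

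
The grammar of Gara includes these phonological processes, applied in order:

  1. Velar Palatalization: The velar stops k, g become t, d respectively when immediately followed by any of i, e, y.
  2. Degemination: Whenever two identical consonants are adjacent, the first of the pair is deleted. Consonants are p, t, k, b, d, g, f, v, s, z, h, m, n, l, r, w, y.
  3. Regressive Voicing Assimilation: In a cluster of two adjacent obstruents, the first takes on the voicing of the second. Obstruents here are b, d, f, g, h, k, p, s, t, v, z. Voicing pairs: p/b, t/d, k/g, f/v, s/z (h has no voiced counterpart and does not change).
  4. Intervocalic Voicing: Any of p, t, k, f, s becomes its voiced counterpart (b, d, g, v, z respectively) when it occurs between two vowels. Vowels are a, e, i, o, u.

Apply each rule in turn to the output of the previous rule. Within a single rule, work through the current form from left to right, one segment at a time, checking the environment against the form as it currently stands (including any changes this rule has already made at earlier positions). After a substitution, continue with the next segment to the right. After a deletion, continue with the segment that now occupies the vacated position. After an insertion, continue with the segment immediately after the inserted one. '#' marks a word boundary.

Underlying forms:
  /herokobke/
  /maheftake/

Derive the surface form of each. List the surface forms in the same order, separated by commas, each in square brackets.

[herogopte], [maheftade]

/herokobke/:
  1 Velar Palatalization: [herokobke] → [herokobte]
  2 Degemination: no change — [herokobte]
  3 Regressive Voicing Assimilation: [herokobte] → [herokopte]
  4 Intervocalic Voicing: [herokopte] → [herogopte]
/maheftake/:
  1 Velar Palatalization: [maheftake] → [maheftate]
  2 Degemination: no change — [maheftate]
  3 Regressive Voicing Assimilation: no change — [maheftate]
  4 Intervocalic Voicing: [maheftate] → [maheftade]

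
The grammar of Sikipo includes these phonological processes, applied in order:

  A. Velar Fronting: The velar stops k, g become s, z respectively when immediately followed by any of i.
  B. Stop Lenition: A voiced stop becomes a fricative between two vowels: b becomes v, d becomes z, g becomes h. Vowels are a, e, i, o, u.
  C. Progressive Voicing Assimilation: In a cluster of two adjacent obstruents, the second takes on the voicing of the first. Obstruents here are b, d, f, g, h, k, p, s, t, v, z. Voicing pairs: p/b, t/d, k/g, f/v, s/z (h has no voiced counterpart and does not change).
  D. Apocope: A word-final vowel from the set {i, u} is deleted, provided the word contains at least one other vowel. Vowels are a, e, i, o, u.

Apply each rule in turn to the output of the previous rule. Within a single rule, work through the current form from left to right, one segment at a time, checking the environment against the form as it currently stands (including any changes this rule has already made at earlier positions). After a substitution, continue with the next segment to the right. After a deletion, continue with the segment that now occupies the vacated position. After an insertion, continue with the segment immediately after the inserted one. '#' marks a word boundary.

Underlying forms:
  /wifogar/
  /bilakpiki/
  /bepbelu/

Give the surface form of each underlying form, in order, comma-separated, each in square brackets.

[wifohar], [bilakpis], [beppel]

/wifogar/:
  A Velar Fronting: no change — [wifogar]
  B Stop Lenition: [wifogar] → [wifohar]
  C Progressive Voicing Assimilation: no change — [wifohar]
  D Apocope: no change — [wifohar]
/bilakpiki/:
  A Velar Fronting: [bilakpiki] → [bilakpisi]
  B Stop Lenition: no change — [bilakpisi]
  C Progressive Voicing Assimilation: no change — [bilakpisi]
  D Apocope: [bilakpisi] → [bilakpis]
/bepbelu/:
  A Velar Fronting: no change — [bepbelu]
  B Stop Lenition: no change — [bepbelu]
  C Progressive Voicing Assimilation: [bepbelu] → [beppelu]
  D Apocope: [beppelu] → [beppel]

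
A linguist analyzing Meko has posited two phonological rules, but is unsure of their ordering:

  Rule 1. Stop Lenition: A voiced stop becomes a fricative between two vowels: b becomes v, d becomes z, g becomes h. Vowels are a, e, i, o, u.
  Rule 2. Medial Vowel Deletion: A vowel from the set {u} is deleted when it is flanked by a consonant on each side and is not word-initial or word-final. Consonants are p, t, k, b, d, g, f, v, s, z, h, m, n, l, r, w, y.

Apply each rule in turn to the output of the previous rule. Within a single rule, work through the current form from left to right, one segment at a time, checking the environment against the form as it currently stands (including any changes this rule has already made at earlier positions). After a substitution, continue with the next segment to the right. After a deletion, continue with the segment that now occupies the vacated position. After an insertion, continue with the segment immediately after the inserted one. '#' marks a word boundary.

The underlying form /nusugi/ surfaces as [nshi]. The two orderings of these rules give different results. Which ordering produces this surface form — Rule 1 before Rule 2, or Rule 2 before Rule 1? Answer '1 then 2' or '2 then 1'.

Order 1 then 2:
  1 Stop Lenition: [nusugi] → [nusuhi]
  2 Medial Vowel Deletion: [nusuhi] → [nshi]
  result: [nshi]
Order 2 then 1:
  2 Medial Vowel Deletion: [nusugi] → [nsgi]
  1 Stop Lenition: no change — [nsgi]
  result: [nsgi]

1 then 2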